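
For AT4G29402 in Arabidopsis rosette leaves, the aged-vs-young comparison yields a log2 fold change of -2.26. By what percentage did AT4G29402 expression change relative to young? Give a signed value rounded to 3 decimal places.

-79.123%

Fold change = 2^(-2.26) = 0.2088
Percent change = (FC − 1) × 100% = (0.2088 − 1) × 100 = -79.123%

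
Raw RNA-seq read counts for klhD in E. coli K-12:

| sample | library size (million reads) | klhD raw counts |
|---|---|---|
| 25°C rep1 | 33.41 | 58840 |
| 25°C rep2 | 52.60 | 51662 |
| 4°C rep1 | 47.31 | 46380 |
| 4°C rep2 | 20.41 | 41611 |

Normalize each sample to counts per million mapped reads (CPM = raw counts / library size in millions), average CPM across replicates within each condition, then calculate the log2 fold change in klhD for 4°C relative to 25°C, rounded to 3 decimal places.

CPM(25°C rep1) = 58840 / 33.41 = 1761.1494
CPM(25°C rep2) = 51662 / 52.60 = 982.1673
CPM(4°C rep1) = 46380 / 47.31 = 980.3424
CPM(4°C rep2) = 41611 / 20.41 = 2038.7555
mean CPM(25°C) = 1371.6583; mean CPM(4°C) = 1509.5490
Fold change = 1509.5490 / 1371.6583 = 1.10053
log2(1.10053) = 0.1382

0.138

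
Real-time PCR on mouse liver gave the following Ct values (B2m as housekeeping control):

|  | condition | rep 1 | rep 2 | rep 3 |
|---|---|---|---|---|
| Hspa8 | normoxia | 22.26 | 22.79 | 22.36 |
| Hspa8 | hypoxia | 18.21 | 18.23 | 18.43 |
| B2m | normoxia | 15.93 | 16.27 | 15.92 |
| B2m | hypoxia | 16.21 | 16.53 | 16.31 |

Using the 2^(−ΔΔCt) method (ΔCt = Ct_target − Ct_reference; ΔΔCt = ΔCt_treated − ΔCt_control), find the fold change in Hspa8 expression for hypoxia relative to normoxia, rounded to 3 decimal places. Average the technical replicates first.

Mean Ct: Hspa8 normoxia 22.470; Hspa8 hypoxia 18.290; B2m normoxia 16.040; B2m hypoxia 16.350
ΔCt(normoxia) = 22.470 − 16.040 = 6.430
ΔCt(hypoxia) = 18.290 − 16.350 = 1.940
ΔΔCt = 1.940 − 6.430 = -4.490
Fold change = 2^(−(-4.490)) = 2^4.490 = 22.4711

22.471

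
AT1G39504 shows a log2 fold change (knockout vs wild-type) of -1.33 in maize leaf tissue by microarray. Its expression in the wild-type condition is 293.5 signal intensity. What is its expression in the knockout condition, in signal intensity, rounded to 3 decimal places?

Fold change = 2^(-1.33) = 0.3978
knockout expression = 293.5 × 0.3978 = 116.745

116.745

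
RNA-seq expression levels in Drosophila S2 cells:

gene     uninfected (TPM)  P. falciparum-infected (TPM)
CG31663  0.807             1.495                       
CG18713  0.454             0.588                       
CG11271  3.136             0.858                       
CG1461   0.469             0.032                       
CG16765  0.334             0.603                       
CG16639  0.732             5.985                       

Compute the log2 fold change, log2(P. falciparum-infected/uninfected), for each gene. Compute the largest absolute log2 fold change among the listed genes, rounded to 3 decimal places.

3.873

log2(1.495/0.807) = 0.890  (CG31663)
log2(0.588/0.454) = 0.373  (CG18713)
log2(0.858/3.136) = -1.870  (CG11271)
log2(0.032/0.469) = -3.873  (CG1461)
log2(0.603/0.334) = 0.852  (CG16765)
log2(5.985/0.732) = 3.031  (CG16639)
The largest magnitude belongs to CG1461.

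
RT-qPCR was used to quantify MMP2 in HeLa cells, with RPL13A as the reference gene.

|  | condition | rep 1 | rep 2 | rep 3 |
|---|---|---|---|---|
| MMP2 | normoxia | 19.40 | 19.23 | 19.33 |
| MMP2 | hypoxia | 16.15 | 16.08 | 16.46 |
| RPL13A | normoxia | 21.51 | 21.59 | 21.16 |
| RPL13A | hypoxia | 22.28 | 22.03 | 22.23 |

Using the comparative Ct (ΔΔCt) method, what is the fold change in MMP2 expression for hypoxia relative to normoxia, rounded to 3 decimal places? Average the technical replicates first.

Mean Ct: MMP2 normoxia 19.320; MMP2 hypoxia 16.230; RPL13A normoxia 21.420; RPL13A hypoxia 22.180
ΔCt(normoxia) = 19.320 − 21.420 = -2.100
ΔCt(hypoxia) = 16.230 − 22.180 = -5.950
ΔΔCt = -5.950 − (-2.100) = -3.850
Fold change = 2^(−(-3.850)) = 2^3.850 = 14.4200

14.420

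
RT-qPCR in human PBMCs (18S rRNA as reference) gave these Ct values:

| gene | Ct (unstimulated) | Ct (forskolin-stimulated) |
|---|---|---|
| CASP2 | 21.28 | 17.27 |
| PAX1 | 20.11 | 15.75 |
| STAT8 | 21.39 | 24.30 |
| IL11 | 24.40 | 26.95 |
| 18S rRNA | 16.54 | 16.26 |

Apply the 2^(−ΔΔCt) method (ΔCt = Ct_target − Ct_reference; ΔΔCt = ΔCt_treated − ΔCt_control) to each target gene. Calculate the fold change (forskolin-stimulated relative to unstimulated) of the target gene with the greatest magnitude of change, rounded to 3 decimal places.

16.912

CASP2: ΔΔCt = (17.27−16.26) − (21.28−16.54) = 1.01 − 4.74 = -3.73; fold change = 2^3.73 = 13.269
PAX1: ΔΔCt = (15.75−16.26) − (20.11−16.54) = -0.51 − 3.57 = -4.08; fold change = 2^4.08 = 16.912
STAT8: ΔΔCt = (24.30−16.26) − (21.39−16.54) = 8.04 − 4.85 = 3.19; fold change = 2^-3.19 = 0.110
IL11: ΔΔCt = (26.95−16.26) − (24.40−16.54) = 10.69 − 7.86 = 2.83; fold change = 2^-2.83 = 0.141
PAX1 has the largest |ΔΔCt| = 4.08.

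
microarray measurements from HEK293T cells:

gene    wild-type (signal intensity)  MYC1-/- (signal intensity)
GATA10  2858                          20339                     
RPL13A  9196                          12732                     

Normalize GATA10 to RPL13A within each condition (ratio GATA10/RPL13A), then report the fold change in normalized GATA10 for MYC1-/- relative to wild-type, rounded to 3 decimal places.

GATA10/RPL13A (wild-type) = 2858 / 9196 = 0.31079
GATA10/RPL13A (MYC1-/-) = 20339 / 12732 = 1.5975
Fold change = 1.5975 / 0.31079 = 5.1401

5.140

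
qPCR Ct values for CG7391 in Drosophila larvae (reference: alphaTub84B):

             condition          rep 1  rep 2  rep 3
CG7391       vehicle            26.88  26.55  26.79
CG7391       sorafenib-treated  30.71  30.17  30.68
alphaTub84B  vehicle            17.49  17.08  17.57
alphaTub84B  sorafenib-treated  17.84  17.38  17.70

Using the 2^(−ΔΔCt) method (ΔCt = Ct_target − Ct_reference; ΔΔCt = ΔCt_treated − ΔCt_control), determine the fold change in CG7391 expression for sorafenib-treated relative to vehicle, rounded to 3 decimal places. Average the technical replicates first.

Mean Ct: CG7391 vehicle 26.740; CG7391 sorafenib-treated 30.520; alphaTub84B vehicle 17.380; alphaTub84B sorafenib-treated 17.640
ΔCt(vehicle) = 26.740 − 17.380 = 9.360
ΔCt(sorafenib-treated) = 30.520 − 17.640 = 12.880
ΔΔCt = 12.880 − 9.360 = 3.520
Fold change = 2^(−3.520) = 0.0872

0.087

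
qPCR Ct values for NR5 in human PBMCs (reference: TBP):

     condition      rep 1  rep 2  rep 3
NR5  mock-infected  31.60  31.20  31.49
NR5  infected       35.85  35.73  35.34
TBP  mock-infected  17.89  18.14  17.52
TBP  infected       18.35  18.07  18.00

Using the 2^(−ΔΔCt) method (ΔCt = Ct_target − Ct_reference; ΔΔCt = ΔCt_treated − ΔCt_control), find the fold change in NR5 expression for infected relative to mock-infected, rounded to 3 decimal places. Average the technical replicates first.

Mean Ct: NR5 mock-infected 31.430; NR5 infected 35.640; TBP mock-infected 17.850; TBP infected 18.140
ΔCt(mock-infected) = 31.430 − 17.850 = 13.580
ΔCt(infected) = 35.640 − 18.140 = 17.500
ΔΔCt = 17.500 − 13.580 = 3.920
Fold change = 2^(−3.920) = 0.0661

0.066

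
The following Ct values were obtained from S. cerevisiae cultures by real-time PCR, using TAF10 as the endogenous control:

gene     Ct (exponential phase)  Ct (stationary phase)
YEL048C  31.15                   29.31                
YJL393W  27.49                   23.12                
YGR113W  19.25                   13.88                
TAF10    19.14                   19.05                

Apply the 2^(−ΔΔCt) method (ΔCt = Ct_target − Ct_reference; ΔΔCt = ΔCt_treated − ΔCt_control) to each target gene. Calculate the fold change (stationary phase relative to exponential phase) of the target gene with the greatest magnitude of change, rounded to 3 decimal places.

YEL048C: ΔΔCt = (29.31−19.05) − (31.15−19.14) = 10.26 − 12.01 = -1.75; fold change = 2^1.75 = 3.364
YJL393W: ΔΔCt = (23.12−19.05) − (27.49−19.14) = 4.07 − 8.35 = -4.28; fold change = 2^4.28 = 19.427
YGR113W: ΔΔCt = (13.88−19.05) − (19.25−19.14) = -5.17 − 0.11 = -5.28; fold change = 2^5.28 = 38.854
YGR113W has the largest |ΔΔCt| = 5.28.

38.854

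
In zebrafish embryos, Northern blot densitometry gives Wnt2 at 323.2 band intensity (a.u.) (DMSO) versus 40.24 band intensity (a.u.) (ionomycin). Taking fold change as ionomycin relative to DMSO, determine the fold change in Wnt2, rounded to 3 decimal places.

0.125

Fold change = 40.24 / 323.2 = 0.1245
Wnt2 is downregulated.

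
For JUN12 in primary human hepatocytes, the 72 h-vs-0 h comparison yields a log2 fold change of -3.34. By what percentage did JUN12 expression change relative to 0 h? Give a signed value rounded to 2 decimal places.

-90.12%

Fold change = 2^(-3.34) = 0.0988
Percent change = (FC − 1) × 100% = (0.0988 − 1) × 100 = -90.12%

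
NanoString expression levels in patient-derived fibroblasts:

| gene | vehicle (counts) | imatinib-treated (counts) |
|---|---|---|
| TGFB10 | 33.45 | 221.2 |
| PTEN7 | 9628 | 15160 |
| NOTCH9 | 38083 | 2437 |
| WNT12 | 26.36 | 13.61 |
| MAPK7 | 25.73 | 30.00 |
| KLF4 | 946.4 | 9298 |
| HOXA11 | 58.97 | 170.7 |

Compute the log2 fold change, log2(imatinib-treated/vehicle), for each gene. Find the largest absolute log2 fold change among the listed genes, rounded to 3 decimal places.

3.966

log2(221.2/33.45) = 2.725  (TGFB10)
log2(15160/9628) = 0.655  (PTEN7)
log2(2437/38083) = -3.966  (NOTCH9)
log2(13.61/26.36) = -0.954  (WNT12)
log2(30.00/25.73) = 0.222  (MAPK7)
log2(9298/946.4) = 3.296  (KLF4)
log2(170.7/58.97) = 1.533  (HOXA11)
The largest magnitude belongs to NOTCH9.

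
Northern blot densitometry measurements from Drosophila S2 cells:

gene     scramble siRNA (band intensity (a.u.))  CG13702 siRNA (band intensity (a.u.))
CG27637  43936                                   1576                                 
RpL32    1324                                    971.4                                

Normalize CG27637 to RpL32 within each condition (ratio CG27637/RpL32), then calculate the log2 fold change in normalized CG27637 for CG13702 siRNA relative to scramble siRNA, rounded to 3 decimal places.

CG27637/RpL32 (scramble siRNA) = 43936 / 1324 = 33.184
CG27637/RpL32 (CG13702 siRNA) = 1576 / 971.4 = 1.6224
Fold change = 1.6224 / 33.184 = 0.0489
log2(0.0489) = -4.3543

-4.354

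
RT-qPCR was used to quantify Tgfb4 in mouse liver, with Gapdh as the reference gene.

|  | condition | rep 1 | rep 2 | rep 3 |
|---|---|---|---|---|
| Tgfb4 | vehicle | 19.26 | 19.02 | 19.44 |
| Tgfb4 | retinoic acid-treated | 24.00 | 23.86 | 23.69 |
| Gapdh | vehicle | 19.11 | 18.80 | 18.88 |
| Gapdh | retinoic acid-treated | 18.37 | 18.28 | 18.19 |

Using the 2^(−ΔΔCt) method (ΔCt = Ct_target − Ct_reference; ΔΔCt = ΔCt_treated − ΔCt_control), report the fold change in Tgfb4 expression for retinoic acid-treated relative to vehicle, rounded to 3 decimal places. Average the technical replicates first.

0.026

Mean Ct: Tgfb4 vehicle 19.240; Tgfb4 retinoic acid-treated 23.850; Gapdh vehicle 18.930; Gapdh retinoic acid-treated 18.280
ΔCt(vehicle) = 19.240 − 18.930 = 0.310
ΔCt(retinoic acid-treated) = 23.850 − 18.280 = 5.570
ΔΔCt = 5.570 − 0.310 = 5.260
Fold change = 2^(−5.260) = 0.0261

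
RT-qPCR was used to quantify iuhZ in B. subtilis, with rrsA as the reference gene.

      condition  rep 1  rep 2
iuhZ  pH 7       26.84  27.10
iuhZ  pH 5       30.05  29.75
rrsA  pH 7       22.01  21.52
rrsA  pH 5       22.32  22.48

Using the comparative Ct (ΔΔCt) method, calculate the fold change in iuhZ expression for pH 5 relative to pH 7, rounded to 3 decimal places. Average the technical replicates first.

0.204

Mean Ct: iuhZ pH 7 26.970; iuhZ pH 5 29.900; rrsA pH 7 21.765; rrsA pH 5 22.400
ΔCt(pH 7) = 26.970 − 21.765 = 5.205
ΔCt(pH 5) = 29.900 − 22.400 = 7.500
ΔΔCt = 7.500 − 5.205 = 2.295
Fold change = 2^(−2.295) = 0.2038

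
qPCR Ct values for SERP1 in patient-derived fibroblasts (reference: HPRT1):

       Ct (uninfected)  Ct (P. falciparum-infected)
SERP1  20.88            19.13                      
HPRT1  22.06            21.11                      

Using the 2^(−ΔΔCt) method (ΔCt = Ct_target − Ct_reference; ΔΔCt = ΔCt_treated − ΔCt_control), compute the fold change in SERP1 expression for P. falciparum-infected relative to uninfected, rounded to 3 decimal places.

ΔCt(uninfected) = 20.880 − 22.060 = -1.180
ΔCt(P. falciparum-infected) = 19.130 − 21.110 = -1.980
ΔΔCt = -1.980 − (-1.180) = -0.800
Fold change = 2^(−(-0.800)) = 2^0.800 = 1.7411

1.741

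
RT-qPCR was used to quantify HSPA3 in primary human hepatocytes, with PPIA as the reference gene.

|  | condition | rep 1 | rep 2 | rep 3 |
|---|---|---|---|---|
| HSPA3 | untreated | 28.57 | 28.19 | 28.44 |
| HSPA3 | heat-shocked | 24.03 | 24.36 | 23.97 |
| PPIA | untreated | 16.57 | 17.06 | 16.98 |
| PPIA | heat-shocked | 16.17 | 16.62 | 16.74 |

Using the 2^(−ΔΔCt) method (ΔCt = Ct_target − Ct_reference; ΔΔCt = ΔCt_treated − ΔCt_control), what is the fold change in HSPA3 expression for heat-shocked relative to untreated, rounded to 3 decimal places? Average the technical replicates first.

Mean Ct: HSPA3 untreated 28.400; HSPA3 heat-shocked 24.120; PPIA untreated 16.870; PPIA heat-shocked 16.510
ΔCt(untreated) = 28.400 − 16.870 = 11.530
ΔCt(heat-shocked) = 24.120 − 16.510 = 7.610
ΔΔCt = 7.610 − 11.530 = -3.920
Fold change = 2^(−(-3.920)) = 2^3.920 = 15.1369

15.137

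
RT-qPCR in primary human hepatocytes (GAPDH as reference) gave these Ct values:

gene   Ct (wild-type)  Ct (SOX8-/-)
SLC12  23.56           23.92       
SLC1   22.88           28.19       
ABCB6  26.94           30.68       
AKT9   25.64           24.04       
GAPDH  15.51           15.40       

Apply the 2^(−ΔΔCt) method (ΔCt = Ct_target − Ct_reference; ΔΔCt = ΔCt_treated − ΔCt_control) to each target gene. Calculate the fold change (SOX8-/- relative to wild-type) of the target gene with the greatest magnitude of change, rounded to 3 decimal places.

0.023

SLC12: ΔΔCt = (23.92−15.40) − (23.56−15.51) = 8.52 − 8.05 = 0.47; fold change = 2^-0.47 = 0.722
SLC1: ΔΔCt = (28.19−15.40) − (22.88−15.51) = 12.79 − 7.37 = 5.42; fold change = 2^-5.42 = 0.023
ABCB6: ΔΔCt = (30.68−15.40) − (26.94−15.51) = 15.28 − 11.43 = 3.85; fold change = 2^-3.85 = 0.069
AKT9: ΔΔCt = (24.04−15.40) − (25.64−15.51) = 8.64 − 10.13 = -1.49; fold change = 2^1.49 = 2.809
SLC1 has the largest |ΔΔCt| = 5.42.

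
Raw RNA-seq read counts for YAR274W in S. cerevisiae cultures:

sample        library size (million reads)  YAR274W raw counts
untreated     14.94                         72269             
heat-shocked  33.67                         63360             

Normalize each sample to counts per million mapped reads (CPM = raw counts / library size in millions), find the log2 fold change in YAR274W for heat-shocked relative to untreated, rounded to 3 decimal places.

-1.362

CPM(untreated) = 72269 / 14.94 = 4837.2825
CPM(heat-shocked) = 63360 / 33.67 = 1881.7939
Fold change = 1881.7939 / 4837.2825 = 0.38902
log2(0.38902) = -1.3621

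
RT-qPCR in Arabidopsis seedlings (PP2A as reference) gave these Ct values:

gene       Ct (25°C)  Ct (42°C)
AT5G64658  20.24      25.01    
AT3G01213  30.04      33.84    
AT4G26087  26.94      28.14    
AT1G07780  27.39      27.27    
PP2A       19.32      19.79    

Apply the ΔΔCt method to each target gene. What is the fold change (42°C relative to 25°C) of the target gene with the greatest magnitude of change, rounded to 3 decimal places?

AT5G64658: ΔΔCt = (25.01−19.79) − (20.24−19.32) = 5.22 − 0.92 = 4.30; fold change = 2^-4.30 = 0.051
AT3G01213: ΔΔCt = (33.84−19.79) − (30.04−19.32) = 14.05 − 10.72 = 3.33; fold change = 2^-3.33 = 0.099
AT4G26087: ΔΔCt = (28.14−19.79) − (26.94−19.32) = 8.35 − 7.62 = 0.73; fold change = 2^-0.73 = 0.603
AT1G07780: ΔΔCt = (27.27−19.79) − (27.39−19.32) = 7.48 − 8.07 = -0.59; fold change = 2^0.59 = 1.505
AT5G64658 has the largest |ΔΔCt| = 4.30.

0.051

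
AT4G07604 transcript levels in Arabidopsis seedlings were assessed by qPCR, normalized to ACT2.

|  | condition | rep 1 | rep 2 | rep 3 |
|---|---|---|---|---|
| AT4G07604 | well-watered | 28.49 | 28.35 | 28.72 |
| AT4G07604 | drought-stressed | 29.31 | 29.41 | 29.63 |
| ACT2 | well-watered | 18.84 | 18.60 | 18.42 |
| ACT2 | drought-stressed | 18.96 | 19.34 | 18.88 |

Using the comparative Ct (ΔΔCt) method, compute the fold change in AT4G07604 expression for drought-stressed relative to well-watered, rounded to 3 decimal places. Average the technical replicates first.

Mean Ct: AT4G07604 well-watered 28.520; AT4G07604 drought-stressed 29.450; ACT2 well-watered 18.620; ACT2 drought-stressed 19.060
ΔCt(well-watered) = 28.520 − 18.620 = 9.900
ΔCt(drought-stressed) = 29.450 − 19.060 = 10.390
ΔΔCt = 10.390 − 9.900 = 0.490
Fold change = 2^(−0.490) = 0.7120

0.712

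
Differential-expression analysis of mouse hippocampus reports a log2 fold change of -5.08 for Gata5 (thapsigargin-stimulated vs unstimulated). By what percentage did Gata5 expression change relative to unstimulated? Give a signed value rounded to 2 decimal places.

Fold change = 2^(-5.08) = 0.0296
Percent change = (FC − 1) × 100% = (0.0296 − 1) × 100 = -97.04%

-97.04%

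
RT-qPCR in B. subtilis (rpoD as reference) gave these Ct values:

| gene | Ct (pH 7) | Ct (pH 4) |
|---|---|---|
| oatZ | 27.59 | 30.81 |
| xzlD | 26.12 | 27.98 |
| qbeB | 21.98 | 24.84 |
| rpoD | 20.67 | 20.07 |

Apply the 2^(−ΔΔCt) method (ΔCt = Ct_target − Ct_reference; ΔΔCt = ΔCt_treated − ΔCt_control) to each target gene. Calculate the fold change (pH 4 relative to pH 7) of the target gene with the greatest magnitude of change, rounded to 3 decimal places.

oatZ: ΔΔCt = (30.81−20.07) − (27.59−20.67) = 10.74 − 6.92 = 3.82; fold change = 2^-3.82 = 0.071
xzlD: ΔΔCt = (27.98−20.07) − (26.12−20.67) = 7.91 − 5.45 = 2.46; fold change = 2^-2.46 = 0.182
qbeB: ΔΔCt = (24.84−20.07) − (21.98−20.67) = 4.77 − 1.31 = 3.46; fold change = 2^-3.46 = 0.091
oatZ has the largest |ΔΔCt| = 3.82.

0.071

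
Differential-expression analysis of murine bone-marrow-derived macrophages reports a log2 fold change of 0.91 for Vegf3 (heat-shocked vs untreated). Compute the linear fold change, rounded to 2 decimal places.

1.88

Fold change = 2^(0.91) = 1.879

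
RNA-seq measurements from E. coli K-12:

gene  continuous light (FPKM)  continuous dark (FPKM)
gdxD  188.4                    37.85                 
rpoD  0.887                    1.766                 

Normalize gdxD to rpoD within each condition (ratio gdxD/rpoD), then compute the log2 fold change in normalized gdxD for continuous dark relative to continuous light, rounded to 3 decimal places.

-3.309

gdxD/rpoD (continuous light) = 188.4 / 0.887 = 212.4
gdxD/rpoD (continuous dark) = 37.85 / 1.766 = 21.433
Fold change = 21.433 / 212.4 = 0.1009
log2(0.1009) = -3.3089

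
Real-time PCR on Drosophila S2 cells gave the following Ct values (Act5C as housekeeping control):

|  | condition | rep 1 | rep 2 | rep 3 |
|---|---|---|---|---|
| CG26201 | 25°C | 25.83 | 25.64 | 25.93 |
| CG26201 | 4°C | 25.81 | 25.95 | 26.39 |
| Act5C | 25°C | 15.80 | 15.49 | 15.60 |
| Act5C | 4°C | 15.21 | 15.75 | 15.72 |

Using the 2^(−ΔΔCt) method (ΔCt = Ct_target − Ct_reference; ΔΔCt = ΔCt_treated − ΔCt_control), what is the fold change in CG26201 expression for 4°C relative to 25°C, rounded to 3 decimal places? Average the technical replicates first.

0.801

Mean Ct: CG26201 25°C 25.800; CG26201 4°C 26.050; Act5C 25°C 15.630; Act5C 4°C 15.560
ΔCt(25°C) = 25.800 − 15.630 = 10.170
ΔCt(4°C) = 26.050 − 15.560 = 10.490
ΔΔCt = 10.490 − 10.170 = 0.320
Fold change = 2^(−0.320) = 0.8011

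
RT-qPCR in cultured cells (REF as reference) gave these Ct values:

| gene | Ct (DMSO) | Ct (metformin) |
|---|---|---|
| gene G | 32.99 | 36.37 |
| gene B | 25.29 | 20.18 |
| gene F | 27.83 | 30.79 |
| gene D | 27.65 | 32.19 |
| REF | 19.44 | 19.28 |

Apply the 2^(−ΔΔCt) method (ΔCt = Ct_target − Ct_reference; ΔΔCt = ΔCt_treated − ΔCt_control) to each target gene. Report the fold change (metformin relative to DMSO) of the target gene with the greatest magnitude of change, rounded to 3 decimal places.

30.910

gene G: ΔΔCt = (36.37−19.28) − (32.99−19.44) = 17.09 − 13.55 = 3.54; fold change = 2^-3.54 = 0.086
gene B: ΔΔCt = (20.18−19.28) − (25.29−19.44) = 0.90 − 5.85 = -4.95; fold change = 2^4.95 = 30.910
gene F: ΔΔCt = (30.79−19.28) − (27.83−19.44) = 11.51 − 8.39 = 3.12; fold change = 2^-3.12 = 0.115
gene D: ΔΔCt = (32.19−19.28) − (27.65−19.44) = 12.91 − 8.21 = 4.70; fold change = 2^-4.70 = 0.038
gene B has the largest |ΔΔCt| = 4.95.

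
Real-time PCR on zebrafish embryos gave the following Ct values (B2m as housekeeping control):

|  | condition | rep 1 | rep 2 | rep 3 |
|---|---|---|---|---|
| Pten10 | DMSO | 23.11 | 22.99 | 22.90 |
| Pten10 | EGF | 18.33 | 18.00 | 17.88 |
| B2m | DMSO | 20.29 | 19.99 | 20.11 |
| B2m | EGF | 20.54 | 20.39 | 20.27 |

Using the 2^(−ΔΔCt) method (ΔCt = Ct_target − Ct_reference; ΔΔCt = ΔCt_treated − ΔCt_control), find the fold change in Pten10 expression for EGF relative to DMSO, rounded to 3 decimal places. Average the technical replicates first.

36.758

Mean Ct: Pten10 DMSO 23.000; Pten10 EGF 18.070; B2m DMSO 20.130; B2m EGF 20.400
ΔCt(DMSO) = 23.000 − 20.130 = 2.870
ΔCt(EGF) = 18.070 − 20.400 = -2.330
ΔΔCt = -2.330 − 2.870 = -5.200
Fold change = 2^(−(-5.200)) = 2^5.200 = 36.7583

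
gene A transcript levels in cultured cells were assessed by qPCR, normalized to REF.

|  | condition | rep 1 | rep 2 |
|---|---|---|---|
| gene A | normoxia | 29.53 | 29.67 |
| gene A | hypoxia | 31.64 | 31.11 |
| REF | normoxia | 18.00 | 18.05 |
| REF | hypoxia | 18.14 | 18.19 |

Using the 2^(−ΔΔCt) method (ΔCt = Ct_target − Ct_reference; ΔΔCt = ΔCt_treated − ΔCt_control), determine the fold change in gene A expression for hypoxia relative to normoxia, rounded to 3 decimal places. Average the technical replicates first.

0.322

Mean Ct: gene A normoxia 29.600; gene A hypoxia 31.375; REF normoxia 18.025; REF hypoxia 18.165
ΔCt(normoxia) = 29.600 − 18.025 = 11.575
ΔCt(hypoxia) = 31.375 − 18.165 = 13.210
ΔΔCt = 13.210 − 11.575 = 1.635
Fold change = 2^(−1.635) = 0.3220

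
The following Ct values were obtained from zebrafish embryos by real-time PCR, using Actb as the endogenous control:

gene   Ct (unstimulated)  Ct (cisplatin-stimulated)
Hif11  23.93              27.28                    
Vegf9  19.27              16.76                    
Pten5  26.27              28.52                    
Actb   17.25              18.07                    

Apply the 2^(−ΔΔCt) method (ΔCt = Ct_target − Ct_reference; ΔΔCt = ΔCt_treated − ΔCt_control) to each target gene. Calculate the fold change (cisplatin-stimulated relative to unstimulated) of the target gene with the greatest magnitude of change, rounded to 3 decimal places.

10.056

Hif11: ΔΔCt = (27.28−18.07) − (23.93−17.25) = 9.21 − 6.68 = 2.53; fold change = 2^-2.53 = 0.173
Vegf9: ΔΔCt = (16.76−18.07) − (19.27−17.25) = -1.31 − 2.02 = -3.33; fold change = 2^3.33 = 10.056
Pten5: ΔΔCt = (28.52−18.07) − (26.27−17.25) = 10.45 − 9.02 = 1.43; fold change = 2^-1.43 = 0.371
Vegf9 has the largest |ΔΔCt| = 3.33.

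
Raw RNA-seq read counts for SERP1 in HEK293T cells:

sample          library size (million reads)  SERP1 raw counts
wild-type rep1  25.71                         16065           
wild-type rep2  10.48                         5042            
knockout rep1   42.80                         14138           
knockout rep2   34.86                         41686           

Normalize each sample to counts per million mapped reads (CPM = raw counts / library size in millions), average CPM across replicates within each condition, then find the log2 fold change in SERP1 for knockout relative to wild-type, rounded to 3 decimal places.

CPM(wild-type rep1) = 16065 / 25.71 = 624.8541
CPM(wild-type rep2) = 5042 / 10.48 = 481.1069
CPM(knockout rep1) = 14138 / 42.80 = 330.3271
CPM(knockout rep2) = 41686 / 34.86 = 1195.8118
mean CPM(wild-type) = 552.9805; mean CPM(knockout) = 763.0695
Fold change = 763.0695 / 552.9805 = 1.37992
log2(1.37992) = 0.4646

0.465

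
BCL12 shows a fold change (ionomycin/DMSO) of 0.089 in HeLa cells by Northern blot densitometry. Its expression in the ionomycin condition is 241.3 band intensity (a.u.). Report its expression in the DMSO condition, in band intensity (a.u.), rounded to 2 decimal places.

DMSO expression = 241.3 / 0.089 = 2711.24

2711.24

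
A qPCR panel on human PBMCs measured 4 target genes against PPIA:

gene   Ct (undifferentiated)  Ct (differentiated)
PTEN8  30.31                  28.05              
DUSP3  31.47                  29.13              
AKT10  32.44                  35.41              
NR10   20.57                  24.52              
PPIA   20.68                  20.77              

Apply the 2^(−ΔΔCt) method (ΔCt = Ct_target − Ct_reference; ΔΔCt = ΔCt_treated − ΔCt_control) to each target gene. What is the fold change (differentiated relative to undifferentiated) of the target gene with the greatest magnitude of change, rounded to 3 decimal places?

PTEN8: ΔΔCt = (28.05−20.77) − (30.31−20.68) = 7.28 − 9.63 = -2.35; fold change = 2^2.35 = 5.098
DUSP3: ΔΔCt = (29.13−20.77) − (31.47−20.68) = 8.36 − 10.79 = -2.43; fold change = 2^2.43 = 5.389
AKT10: ΔΔCt = (35.41−20.77) − (32.44−20.68) = 14.64 − 11.76 = 2.88; fold change = 2^-2.88 = 0.136
NR10: ΔΔCt = (24.52−20.77) − (20.57−20.68) = 3.75 − (-0.11) = 3.86; fold change = 2^-3.86 = 0.069
NR10 has the largest |ΔΔCt| = 3.86.

0.069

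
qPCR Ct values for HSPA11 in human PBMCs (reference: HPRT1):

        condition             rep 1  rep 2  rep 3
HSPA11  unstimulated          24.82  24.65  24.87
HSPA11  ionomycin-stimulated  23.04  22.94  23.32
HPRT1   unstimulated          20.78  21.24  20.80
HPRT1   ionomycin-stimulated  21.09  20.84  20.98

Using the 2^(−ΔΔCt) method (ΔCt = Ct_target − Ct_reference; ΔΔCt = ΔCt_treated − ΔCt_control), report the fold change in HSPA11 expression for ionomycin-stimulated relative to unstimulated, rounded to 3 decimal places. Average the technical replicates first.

Mean Ct: HSPA11 unstimulated 24.780; HSPA11 ionomycin-stimulated 23.100; HPRT1 unstimulated 20.940; HPRT1 ionomycin-stimulated 20.970
ΔCt(unstimulated) = 24.780 − 20.940 = 3.840
ΔCt(ionomycin-stimulated) = 23.100 − 20.970 = 2.130
ΔΔCt = 2.130 − 3.840 = -1.710
Fold change = 2^(−(-1.710)) = 2^1.710 = 3.2716

3.272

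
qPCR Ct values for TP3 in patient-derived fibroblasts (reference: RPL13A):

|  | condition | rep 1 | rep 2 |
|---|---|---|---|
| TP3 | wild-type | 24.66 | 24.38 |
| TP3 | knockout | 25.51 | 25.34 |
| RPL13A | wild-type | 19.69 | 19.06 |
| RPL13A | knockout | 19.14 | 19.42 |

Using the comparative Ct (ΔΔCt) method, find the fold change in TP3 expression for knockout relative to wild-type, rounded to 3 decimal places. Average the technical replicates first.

0.500

Mean Ct: TP3 wild-type 24.520; TP3 knockout 25.425; RPL13A wild-type 19.375; RPL13A knockout 19.280
ΔCt(wild-type) = 24.520 − 19.375 = 5.145
ΔCt(knockout) = 25.425 − 19.280 = 6.145
ΔΔCt = 6.145 − 5.145 = 1.000
Fold change = 2^(−1.000) = 0.5000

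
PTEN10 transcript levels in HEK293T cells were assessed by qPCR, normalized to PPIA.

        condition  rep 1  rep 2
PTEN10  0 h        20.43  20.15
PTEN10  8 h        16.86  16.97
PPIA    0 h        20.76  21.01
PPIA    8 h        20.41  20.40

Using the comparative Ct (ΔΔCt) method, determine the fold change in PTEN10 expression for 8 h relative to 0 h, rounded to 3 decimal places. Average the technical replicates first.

7.438

Mean Ct: PTEN10 0 h 20.290; PTEN10 8 h 16.915; PPIA 0 h 20.885; PPIA 8 h 20.405
ΔCt(0 h) = 20.290 − 20.885 = -0.595
ΔCt(8 h) = 16.915 − 20.405 = -3.490
ΔΔCt = -3.490 − (-0.595) = -2.895
Fold change = 2^(−(-2.895)) = 2^2.895 = 7.4384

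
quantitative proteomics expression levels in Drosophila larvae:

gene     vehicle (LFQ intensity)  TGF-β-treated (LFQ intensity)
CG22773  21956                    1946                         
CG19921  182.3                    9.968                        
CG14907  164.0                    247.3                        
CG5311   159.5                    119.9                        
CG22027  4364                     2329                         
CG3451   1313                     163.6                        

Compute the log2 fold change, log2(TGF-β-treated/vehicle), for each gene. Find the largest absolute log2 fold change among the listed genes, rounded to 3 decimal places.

log2(1946/21956) = -3.496  (CG22773)
log2(9.968/182.3) = -4.193  (CG19921)
log2(247.3/164.0) = 0.593  (CG14907)
log2(119.9/159.5) = -0.412  (CG5311)
log2(2329/4364) = -0.906  (CG22027)
log2(163.6/1313) = -3.005  (CG3451)
The largest magnitude belongs to CG19921.

4.193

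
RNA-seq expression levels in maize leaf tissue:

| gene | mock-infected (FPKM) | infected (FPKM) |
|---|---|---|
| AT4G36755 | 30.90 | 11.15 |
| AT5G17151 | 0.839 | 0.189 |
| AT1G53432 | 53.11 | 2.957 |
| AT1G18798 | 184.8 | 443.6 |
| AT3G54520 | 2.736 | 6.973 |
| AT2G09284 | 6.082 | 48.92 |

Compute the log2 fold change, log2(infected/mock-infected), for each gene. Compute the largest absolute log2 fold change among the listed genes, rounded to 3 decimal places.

4.167

log2(11.15/30.90) = -1.471  (AT4G36755)
log2(0.189/0.839) = -2.150  (AT5G17151)
log2(2.957/53.11) = -4.167  (AT1G53432)
log2(443.6/184.8) = 1.263  (AT1G18798)
log2(6.973/2.736) = 1.350  (AT3G54520)
log2(48.92/6.082) = 3.008  (AT2G09284)
The largest magnitude belongs to AT1G53432.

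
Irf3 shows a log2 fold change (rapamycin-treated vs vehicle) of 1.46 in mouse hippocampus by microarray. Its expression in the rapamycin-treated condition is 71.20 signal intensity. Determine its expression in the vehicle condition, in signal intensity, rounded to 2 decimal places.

25.88

Fold change = 2^(1.46) = 2.7511
vehicle expression = 71.20 / 2.7511 = 25.88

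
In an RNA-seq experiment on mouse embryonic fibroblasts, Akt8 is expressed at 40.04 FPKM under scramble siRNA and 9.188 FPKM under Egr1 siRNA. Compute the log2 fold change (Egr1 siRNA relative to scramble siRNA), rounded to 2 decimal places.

Fold change = 9.188 / 40.04 = 0.2295
log2(0.2295) = -2.124

-2.12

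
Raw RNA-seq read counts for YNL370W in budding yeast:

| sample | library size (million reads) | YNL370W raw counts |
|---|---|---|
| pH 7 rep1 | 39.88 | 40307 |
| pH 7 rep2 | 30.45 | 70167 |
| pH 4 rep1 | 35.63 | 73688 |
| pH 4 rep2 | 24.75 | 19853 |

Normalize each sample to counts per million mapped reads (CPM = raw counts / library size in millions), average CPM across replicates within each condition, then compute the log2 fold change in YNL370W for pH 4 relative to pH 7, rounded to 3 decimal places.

CPM(pH 7 rep1) = 40307 / 39.88 = 1010.7071
CPM(pH 7 rep2) = 70167 / 30.45 = 2304.3350
CPM(pH 4 rep1) = 73688 / 35.63 = 2068.1448
CPM(pH 4 rep2) = 19853 / 24.75 = 802.1414
mean CPM(pH 7) = 1657.5210; mean CPM(pH 4) = 1435.1431
Fold change = 1435.1431 / 1657.5210 = 0.86584
log2(0.86584) = -0.2078

-0.208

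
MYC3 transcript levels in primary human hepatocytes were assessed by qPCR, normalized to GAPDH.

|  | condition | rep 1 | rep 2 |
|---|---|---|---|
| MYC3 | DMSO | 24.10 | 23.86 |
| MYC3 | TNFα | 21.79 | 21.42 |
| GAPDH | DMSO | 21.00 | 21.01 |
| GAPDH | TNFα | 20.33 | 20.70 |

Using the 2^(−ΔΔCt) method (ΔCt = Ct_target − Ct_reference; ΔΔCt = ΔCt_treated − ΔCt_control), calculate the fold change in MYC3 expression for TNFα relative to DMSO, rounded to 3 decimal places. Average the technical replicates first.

Mean Ct: MYC3 DMSO 23.980; MYC3 TNFα 21.605; GAPDH DMSO 21.005; GAPDH TNFα 20.515
ΔCt(DMSO) = 23.980 − 21.005 = 2.975
ΔCt(TNFα) = 21.605 − 20.515 = 1.090
ΔΔCt = 1.090 − 2.975 = -1.885
Fold change = 2^(−(-1.885)) = 2^1.885 = 3.6935

3.694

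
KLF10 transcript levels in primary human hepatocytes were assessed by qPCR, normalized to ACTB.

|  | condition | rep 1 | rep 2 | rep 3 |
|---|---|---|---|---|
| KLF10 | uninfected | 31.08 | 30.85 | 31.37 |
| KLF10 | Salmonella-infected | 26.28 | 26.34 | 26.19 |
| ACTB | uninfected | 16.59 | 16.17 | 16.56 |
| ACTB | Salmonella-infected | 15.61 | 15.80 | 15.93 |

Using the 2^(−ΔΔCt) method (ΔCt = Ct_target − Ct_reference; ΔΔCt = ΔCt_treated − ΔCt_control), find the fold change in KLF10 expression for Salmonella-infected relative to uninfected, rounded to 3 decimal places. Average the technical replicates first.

Mean Ct: KLF10 uninfected 31.100; KLF10 Salmonella-infected 26.270; ACTB uninfected 16.440; ACTB Salmonella-infected 15.780
ΔCt(uninfected) = 31.100 − 16.440 = 14.660
ΔCt(Salmonella-infected) = 26.270 − 15.780 = 10.490
ΔΔCt = 10.490 − 14.660 = -4.170
Fold change = 2^(−(-4.170)) = 2^4.170 = 18.0009

18.001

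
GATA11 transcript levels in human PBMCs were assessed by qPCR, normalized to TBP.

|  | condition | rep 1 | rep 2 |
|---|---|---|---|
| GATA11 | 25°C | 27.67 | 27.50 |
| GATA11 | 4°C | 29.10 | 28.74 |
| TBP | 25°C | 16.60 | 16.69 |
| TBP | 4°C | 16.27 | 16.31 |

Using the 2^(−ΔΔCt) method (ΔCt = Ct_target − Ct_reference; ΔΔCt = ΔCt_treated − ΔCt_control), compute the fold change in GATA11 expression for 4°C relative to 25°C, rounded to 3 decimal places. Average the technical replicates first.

Mean Ct: GATA11 25°C 27.585; GATA11 4°C 28.920; TBP 25°C 16.645; TBP 4°C 16.290
ΔCt(25°C) = 27.585 − 16.645 = 10.940
ΔCt(4°C) = 28.920 − 16.290 = 12.630
ΔΔCt = 12.630 − 10.940 = 1.690
Fold change = 2^(−1.690) = 0.3099

0.310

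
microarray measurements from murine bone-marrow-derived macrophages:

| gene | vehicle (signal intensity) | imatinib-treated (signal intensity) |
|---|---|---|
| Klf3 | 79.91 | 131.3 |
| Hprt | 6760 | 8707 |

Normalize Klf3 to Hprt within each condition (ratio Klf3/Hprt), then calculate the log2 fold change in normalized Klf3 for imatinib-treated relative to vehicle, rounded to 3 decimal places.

0.351

Klf3/Hprt (vehicle) = 79.91 / 6760 = 0.011821
Klf3/Hprt (imatinib-treated) = 131.3 / 8707 = 0.01508
Fold change = 0.01508 / 0.011821 = 1.2757
log2(1.2757) = 0.3513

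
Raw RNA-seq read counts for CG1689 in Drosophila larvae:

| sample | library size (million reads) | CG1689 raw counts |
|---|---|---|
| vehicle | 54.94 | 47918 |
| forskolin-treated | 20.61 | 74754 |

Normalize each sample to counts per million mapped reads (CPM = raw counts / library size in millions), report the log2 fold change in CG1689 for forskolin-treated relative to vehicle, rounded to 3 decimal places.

2.056

CPM(vehicle) = 47918 / 54.94 = 872.1878
CPM(forskolin-treated) = 74754 / 20.61 = 3627.0742
Fold change = 3627.0742 / 872.1878 = 4.15859
log2(4.15859) = 2.0561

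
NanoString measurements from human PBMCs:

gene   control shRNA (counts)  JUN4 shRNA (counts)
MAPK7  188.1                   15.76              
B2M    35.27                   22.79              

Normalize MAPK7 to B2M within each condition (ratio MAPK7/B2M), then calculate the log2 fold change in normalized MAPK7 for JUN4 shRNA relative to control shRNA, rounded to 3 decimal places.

MAPK7/B2M (control shRNA) = 188.1 / 35.27 = 5.3331
MAPK7/B2M (JUN4 shRNA) = 15.76 / 22.79 = 0.69153
Fold change = 0.69153 / 5.3331 = 0.1297
log2(0.1297) = -2.9471

-2.947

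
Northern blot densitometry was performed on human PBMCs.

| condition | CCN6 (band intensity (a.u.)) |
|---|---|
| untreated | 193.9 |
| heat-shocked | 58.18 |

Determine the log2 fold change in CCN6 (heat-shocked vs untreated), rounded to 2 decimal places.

Fold change = 58.18 / 193.9 = 0.3001
log2(0.3001) = -1.737

-1.74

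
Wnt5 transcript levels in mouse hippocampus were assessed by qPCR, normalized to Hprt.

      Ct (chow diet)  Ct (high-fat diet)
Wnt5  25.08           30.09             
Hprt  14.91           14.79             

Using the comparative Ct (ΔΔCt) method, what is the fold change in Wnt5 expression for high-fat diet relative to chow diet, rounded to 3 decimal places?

ΔCt(chow diet) = 25.080 − 14.910 = 10.170
ΔCt(high-fat diet) = 30.090 − 14.790 = 15.300
ΔΔCt = 15.300 − 10.170 = 5.130
Fold change = 2^(−5.130) = 0.0286

0.029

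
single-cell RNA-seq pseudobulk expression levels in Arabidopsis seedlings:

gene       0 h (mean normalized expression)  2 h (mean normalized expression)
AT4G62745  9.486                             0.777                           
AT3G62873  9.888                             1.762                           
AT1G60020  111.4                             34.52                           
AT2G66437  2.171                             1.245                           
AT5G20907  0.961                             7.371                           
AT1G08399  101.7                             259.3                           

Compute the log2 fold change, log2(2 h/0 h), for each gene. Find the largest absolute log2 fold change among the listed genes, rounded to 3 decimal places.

3.610

log2(0.777/9.486) = -3.610  (AT4G62745)
log2(1.762/9.888) = -2.488  (AT3G62873)
log2(34.52/111.4) = -1.690  (AT1G60020)
log2(1.245/2.171) = -0.802  (AT2G66437)
log2(7.371/0.961) = 2.939  (AT5G20907)
log2(259.3/101.7) = 1.350  (AT1G08399)
The largest magnitude belongs to AT4G62745.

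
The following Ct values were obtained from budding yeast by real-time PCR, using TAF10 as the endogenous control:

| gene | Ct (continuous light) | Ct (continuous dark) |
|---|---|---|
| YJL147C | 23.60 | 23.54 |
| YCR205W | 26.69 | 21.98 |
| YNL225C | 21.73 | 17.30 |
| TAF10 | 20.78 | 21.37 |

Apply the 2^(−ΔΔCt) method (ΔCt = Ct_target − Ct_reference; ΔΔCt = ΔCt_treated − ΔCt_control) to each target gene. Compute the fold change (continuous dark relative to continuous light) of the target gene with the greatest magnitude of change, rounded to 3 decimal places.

39.397

YJL147C: ΔΔCt = (23.54−21.37) − (23.60−20.78) = 2.17 − 2.82 = -0.65; fold change = 2^0.65 = 1.569
YCR205W: ΔΔCt = (21.98−21.37) − (26.69−20.78) = 0.61 − 5.91 = -5.30; fold change = 2^5.30 = 39.397
YNL225C: ΔΔCt = (17.30−21.37) − (21.73−20.78) = -4.07 − 0.95 = -5.02; fold change = 2^5.02 = 32.447
YCR205W has the largest |ΔΔCt| = 5.30.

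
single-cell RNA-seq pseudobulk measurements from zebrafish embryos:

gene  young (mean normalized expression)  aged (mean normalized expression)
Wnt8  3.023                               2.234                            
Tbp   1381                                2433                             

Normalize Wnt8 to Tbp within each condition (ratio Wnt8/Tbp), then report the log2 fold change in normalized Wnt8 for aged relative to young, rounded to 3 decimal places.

-1.253

Wnt8/Tbp (young) = 3.023 / 1381 = 0.002189
Wnt8/Tbp (aged) = 2.234 / 2433 = 0.00091821
Fold change = 0.00091821 / 0.002189 = 0.4195
log2(0.4195) = -1.2534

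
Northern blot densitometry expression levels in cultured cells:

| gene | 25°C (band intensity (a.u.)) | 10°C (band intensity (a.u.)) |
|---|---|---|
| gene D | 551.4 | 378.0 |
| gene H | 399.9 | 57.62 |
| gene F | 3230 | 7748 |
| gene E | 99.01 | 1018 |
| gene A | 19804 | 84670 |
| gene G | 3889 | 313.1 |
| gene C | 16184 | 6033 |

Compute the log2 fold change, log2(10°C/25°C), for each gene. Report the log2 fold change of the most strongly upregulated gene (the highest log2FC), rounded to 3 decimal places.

log2(378.0/551.4) = -0.545  (gene D)
log2(57.62/399.9) = -2.795  (gene H)
log2(7748/3230) = 1.262  (gene F)
log2(1018/99.01) = 3.362  (gene E)
log2(84670/19804) = 2.096  (gene A)
log2(313.1/3889) = -3.635  (gene G)
log2(6033/16184) = -1.424  (gene C)
gene E is most strongly upregulated.

3.362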